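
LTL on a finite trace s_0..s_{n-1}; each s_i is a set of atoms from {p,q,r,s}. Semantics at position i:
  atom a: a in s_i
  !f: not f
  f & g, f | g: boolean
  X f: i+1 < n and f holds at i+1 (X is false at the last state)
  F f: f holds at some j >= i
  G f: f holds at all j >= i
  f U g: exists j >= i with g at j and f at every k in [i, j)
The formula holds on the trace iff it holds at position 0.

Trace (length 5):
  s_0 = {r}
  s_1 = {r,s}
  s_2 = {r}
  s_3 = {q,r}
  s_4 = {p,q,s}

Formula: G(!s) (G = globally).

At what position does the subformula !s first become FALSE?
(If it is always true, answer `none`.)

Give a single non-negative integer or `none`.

Answer: 1

Derivation:
s_0={r}: !s=True s=False
s_1={r,s}: !s=False s=True
s_2={r}: !s=True s=False
s_3={q,r}: !s=True s=False
s_4={p,q,s}: !s=False s=True
G(!s) holds globally = False
First violation at position 1.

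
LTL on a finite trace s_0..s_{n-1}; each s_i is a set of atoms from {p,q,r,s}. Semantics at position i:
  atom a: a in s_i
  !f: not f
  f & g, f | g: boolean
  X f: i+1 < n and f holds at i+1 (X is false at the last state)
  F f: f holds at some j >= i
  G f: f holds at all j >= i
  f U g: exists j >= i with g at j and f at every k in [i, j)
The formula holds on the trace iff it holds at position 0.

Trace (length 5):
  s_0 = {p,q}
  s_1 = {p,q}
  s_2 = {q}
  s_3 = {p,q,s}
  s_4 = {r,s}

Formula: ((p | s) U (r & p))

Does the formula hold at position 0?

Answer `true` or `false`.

Answer: false

Derivation:
s_0={p,q}: ((p | s) U (r & p))=False (p | s)=True p=True s=False (r & p)=False r=False
s_1={p,q}: ((p | s) U (r & p))=False (p | s)=True p=True s=False (r & p)=False r=False
s_2={q}: ((p | s) U (r & p))=False (p | s)=False p=False s=False (r & p)=False r=False
s_3={p,q,s}: ((p | s) U (r & p))=False (p | s)=True p=True s=True (r & p)=False r=False
s_4={r,s}: ((p | s) U (r & p))=False (p | s)=True p=False s=True (r & p)=False r=True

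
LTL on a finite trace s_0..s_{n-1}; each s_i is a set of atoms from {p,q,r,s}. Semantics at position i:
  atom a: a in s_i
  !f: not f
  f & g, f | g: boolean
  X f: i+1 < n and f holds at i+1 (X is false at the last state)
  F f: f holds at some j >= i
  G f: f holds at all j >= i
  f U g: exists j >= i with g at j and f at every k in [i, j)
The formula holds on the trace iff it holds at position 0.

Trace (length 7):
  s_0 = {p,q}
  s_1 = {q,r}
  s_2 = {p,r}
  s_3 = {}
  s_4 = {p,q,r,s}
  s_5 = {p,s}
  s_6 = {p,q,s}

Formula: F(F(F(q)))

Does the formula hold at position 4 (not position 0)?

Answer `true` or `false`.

Answer: true

Derivation:
s_0={p,q}: F(F(F(q)))=True F(F(q))=True F(q)=True q=True
s_1={q,r}: F(F(F(q)))=True F(F(q))=True F(q)=True q=True
s_2={p,r}: F(F(F(q)))=True F(F(q))=True F(q)=True q=False
s_3={}: F(F(F(q)))=True F(F(q))=True F(q)=True q=False
s_4={p,q,r,s}: F(F(F(q)))=True F(F(q))=True F(q)=True q=True
s_5={p,s}: F(F(F(q)))=True F(F(q))=True F(q)=True q=False
s_6={p,q,s}: F(F(F(q)))=True F(F(q))=True F(q)=True q=True
Evaluating at position 4: result = True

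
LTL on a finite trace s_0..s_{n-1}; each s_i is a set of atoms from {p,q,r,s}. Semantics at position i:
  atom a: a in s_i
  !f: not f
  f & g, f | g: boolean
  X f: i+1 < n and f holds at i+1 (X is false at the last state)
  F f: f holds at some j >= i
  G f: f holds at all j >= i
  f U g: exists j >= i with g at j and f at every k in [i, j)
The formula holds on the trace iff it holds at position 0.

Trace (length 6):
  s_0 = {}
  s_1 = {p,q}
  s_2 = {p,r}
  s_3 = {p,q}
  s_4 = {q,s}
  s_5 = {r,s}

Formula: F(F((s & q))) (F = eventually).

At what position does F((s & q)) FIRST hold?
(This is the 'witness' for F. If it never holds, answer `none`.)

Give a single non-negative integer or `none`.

s_0={}: F((s & q))=True (s & q)=False s=False q=False
s_1={p,q}: F((s & q))=True (s & q)=False s=False q=True
s_2={p,r}: F((s & q))=True (s & q)=False s=False q=False
s_3={p,q}: F((s & q))=True (s & q)=False s=False q=True
s_4={q,s}: F((s & q))=True (s & q)=True s=True q=True
s_5={r,s}: F((s & q))=False (s & q)=False s=True q=False
F(F((s & q))) holds; first witness at position 0.

Answer: 0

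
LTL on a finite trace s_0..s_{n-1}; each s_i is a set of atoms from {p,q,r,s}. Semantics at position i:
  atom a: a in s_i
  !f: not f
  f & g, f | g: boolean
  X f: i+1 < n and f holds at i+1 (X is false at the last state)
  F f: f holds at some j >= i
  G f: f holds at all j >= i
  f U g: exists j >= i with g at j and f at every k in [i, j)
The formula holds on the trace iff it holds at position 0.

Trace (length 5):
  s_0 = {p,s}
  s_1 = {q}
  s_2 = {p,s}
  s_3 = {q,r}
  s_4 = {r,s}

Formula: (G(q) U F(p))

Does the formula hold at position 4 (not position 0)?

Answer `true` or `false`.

s_0={p,s}: (G(q) U F(p))=True G(q)=False q=False F(p)=True p=True
s_1={q}: (G(q) U F(p))=True G(q)=False q=True F(p)=True p=False
s_2={p,s}: (G(q) U F(p))=True G(q)=False q=False F(p)=True p=True
s_3={q,r}: (G(q) U F(p))=False G(q)=False q=True F(p)=False p=False
s_4={r,s}: (G(q) U F(p))=False G(q)=False q=False F(p)=False p=False
Evaluating at position 4: result = False

Answer: false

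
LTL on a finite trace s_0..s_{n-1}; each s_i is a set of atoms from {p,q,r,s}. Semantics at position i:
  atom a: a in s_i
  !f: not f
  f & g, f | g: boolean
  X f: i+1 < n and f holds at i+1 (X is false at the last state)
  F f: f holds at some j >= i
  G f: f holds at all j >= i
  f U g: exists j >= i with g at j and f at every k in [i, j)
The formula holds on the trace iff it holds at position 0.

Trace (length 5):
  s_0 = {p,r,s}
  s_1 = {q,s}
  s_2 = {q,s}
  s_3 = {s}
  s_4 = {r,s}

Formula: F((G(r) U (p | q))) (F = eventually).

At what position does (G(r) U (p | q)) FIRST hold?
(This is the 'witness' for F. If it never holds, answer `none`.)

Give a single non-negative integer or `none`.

s_0={p,r,s}: (G(r) U (p | q))=True G(r)=False r=True (p | q)=True p=True q=False
s_1={q,s}: (G(r) U (p | q))=True G(r)=False r=False (p | q)=True p=False q=True
s_2={q,s}: (G(r) U (p | q))=True G(r)=False r=False (p | q)=True p=False q=True
s_3={s}: (G(r) U (p | q))=False G(r)=False r=False (p | q)=False p=False q=False
s_4={r,s}: (G(r) U (p | q))=False G(r)=True r=True (p | q)=False p=False q=False
F((G(r) U (p | q))) holds; first witness at position 0.

Answer: 0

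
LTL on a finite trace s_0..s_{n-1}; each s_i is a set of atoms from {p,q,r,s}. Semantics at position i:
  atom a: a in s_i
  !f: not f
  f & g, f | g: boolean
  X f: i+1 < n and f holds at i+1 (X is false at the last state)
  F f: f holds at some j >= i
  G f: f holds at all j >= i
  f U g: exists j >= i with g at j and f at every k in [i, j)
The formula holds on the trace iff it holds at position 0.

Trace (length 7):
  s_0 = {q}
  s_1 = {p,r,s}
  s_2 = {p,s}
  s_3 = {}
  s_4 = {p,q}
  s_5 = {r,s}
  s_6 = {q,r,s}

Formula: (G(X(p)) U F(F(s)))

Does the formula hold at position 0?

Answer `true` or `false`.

s_0={q}: (G(X(p)) U F(F(s)))=True G(X(p))=False X(p)=True p=False F(F(s))=True F(s)=True s=False
s_1={p,r,s}: (G(X(p)) U F(F(s)))=True G(X(p))=False X(p)=True p=True F(F(s))=True F(s)=True s=True
s_2={p,s}: (G(X(p)) U F(F(s)))=True G(X(p))=False X(p)=False p=True F(F(s))=True F(s)=True s=True
s_3={}: (G(X(p)) U F(F(s)))=True G(X(p))=False X(p)=True p=False F(F(s))=True F(s)=True s=False
s_4={p,q}: (G(X(p)) U F(F(s)))=True G(X(p))=False X(p)=False p=True F(F(s))=True F(s)=True s=False
s_5={r,s}: (G(X(p)) U F(F(s)))=True G(X(p))=False X(p)=False p=False F(F(s))=True F(s)=True s=True
s_6={q,r,s}: (G(X(p)) U F(F(s)))=True G(X(p))=False X(p)=False p=False F(F(s))=True F(s)=True s=True

Answer: true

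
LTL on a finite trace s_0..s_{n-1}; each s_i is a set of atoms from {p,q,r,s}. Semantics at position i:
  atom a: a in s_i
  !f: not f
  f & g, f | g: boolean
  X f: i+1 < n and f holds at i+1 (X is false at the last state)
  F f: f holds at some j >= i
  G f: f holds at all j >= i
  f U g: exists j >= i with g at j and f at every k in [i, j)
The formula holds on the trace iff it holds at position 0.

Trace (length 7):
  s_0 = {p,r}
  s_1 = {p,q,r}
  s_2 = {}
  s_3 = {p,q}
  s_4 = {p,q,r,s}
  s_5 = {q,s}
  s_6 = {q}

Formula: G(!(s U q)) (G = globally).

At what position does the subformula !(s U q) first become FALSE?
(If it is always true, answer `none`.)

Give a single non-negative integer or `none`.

Answer: 1

Derivation:
s_0={p,r}: !(s U q)=True (s U q)=False s=False q=False
s_1={p,q,r}: !(s U q)=False (s U q)=True s=False q=True
s_2={}: !(s U q)=True (s U q)=False s=False q=False
s_3={p,q}: !(s U q)=False (s U q)=True s=False q=True
s_4={p,q,r,s}: !(s U q)=False (s U q)=True s=True q=True
s_5={q,s}: !(s U q)=False (s U q)=True s=True q=True
s_6={q}: !(s U q)=False (s U q)=True s=False q=True
G(!(s U q)) holds globally = False
First violation at position 1.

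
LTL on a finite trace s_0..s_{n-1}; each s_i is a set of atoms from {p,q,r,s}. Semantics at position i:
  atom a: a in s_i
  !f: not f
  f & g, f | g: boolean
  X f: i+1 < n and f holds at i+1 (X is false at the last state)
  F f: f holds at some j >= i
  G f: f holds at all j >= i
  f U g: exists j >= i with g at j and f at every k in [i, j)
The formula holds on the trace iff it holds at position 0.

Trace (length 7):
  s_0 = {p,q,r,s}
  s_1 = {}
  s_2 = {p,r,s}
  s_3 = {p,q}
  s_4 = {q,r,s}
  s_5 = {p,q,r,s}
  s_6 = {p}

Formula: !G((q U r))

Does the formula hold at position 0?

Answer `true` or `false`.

Answer: true

Derivation:
s_0={p,q,r,s}: !G((q U r))=True G((q U r))=False (q U r)=True q=True r=True
s_1={}: !G((q U r))=True G((q U r))=False (q U r)=False q=False r=False
s_2={p,r,s}: !G((q U r))=True G((q U r))=False (q U r)=True q=False r=True
s_3={p,q}: !G((q U r))=True G((q U r))=False (q U r)=True q=True r=False
s_4={q,r,s}: !G((q U r))=True G((q U r))=False (q U r)=True q=True r=True
s_5={p,q,r,s}: !G((q U r))=True G((q U r))=False (q U r)=True q=True r=True
s_6={p}: !G((q U r))=True G((q U r))=False (q U r)=False q=False r=False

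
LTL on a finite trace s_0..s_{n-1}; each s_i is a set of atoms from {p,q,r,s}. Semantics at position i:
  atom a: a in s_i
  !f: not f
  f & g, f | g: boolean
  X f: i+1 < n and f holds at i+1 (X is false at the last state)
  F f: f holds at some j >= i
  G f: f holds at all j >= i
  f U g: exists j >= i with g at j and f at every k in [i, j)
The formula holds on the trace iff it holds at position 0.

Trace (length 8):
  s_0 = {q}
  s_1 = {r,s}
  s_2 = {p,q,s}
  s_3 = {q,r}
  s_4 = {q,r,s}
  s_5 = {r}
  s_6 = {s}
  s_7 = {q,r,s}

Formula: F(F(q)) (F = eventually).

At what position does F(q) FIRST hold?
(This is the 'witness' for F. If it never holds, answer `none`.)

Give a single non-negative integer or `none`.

s_0={q}: F(q)=True q=True
s_1={r,s}: F(q)=True q=False
s_2={p,q,s}: F(q)=True q=True
s_3={q,r}: F(q)=True q=True
s_4={q,r,s}: F(q)=True q=True
s_5={r}: F(q)=True q=False
s_6={s}: F(q)=True q=False
s_7={q,r,s}: F(q)=True q=True
F(F(q)) holds; first witness at position 0.

Answer: 0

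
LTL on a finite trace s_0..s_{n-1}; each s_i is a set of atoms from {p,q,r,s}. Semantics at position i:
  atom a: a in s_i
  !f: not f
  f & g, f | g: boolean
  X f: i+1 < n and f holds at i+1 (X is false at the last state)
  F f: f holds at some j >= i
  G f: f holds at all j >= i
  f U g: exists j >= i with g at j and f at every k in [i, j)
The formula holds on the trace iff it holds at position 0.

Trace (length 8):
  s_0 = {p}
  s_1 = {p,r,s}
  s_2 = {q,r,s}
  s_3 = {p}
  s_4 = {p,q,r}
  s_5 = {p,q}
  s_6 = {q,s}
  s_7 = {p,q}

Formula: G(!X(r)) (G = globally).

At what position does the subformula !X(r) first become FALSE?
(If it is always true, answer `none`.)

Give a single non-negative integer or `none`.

Answer: 0

Derivation:
s_0={p}: !X(r)=False X(r)=True r=False
s_1={p,r,s}: !X(r)=False X(r)=True r=True
s_2={q,r,s}: !X(r)=True X(r)=False r=True
s_3={p}: !X(r)=False X(r)=True r=False
s_4={p,q,r}: !X(r)=True X(r)=False r=True
s_5={p,q}: !X(r)=True X(r)=False r=False
s_6={q,s}: !X(r)=True X(r)=False r=False
s_7={p,q}: !X(r)=True X(r)=False r=False
G(!X(r)) holds globally = False
First violation at position 0.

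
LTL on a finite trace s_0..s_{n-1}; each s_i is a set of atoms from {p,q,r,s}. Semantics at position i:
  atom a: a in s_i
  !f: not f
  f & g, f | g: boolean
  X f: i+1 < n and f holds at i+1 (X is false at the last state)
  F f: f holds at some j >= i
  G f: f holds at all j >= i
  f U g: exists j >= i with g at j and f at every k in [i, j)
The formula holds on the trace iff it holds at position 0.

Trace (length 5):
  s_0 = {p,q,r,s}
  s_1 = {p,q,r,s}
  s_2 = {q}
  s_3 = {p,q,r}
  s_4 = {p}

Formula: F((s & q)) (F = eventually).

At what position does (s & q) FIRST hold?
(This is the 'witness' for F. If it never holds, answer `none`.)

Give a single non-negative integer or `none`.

Answer: 0

Derivation:
s_0={p,q,r,s}: (s & q)=True s=True q=True
s_1={p,q,r,s}: (s & q)=True s=True q=True
s_2={q}: (s & q)=False s=False q=True
s_3={p,q,r}: (s & q)=False s=False q=True
s_4={p}: (s & q)=False s=False q=False
F((s & q)) holds; first witness at position 0.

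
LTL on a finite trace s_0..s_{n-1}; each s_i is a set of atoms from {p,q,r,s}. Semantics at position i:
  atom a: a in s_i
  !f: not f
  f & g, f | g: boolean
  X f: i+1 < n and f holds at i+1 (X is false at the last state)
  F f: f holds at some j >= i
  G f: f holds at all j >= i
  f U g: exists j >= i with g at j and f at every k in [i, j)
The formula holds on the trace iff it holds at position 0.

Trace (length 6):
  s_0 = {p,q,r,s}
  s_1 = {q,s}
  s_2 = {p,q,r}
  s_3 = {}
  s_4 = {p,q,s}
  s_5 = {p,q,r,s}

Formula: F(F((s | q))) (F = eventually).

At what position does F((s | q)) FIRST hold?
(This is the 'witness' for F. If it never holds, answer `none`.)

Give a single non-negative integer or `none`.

Answer: 0

Derivation:
s_0={p,q,r,s}: F((s | q))=True (s | q)=True s=True q=True
s_1={q,s}: F((s | q))=True (s | q)=True s=True q=True
s_2={p,q,r}: F((s | q))=True (s | q)=True s=False q=True
s_3={}: F((s | q))=True (s | q)=False s=False q=False
s_4={p,q,s}: F((s | q))=True (s | q)=True s=True q=True
s_5={p,q,r,s}: F((s | q))=True (s | q)=True s=True q=True
F(F((s | q))) holds; first witness at position 0.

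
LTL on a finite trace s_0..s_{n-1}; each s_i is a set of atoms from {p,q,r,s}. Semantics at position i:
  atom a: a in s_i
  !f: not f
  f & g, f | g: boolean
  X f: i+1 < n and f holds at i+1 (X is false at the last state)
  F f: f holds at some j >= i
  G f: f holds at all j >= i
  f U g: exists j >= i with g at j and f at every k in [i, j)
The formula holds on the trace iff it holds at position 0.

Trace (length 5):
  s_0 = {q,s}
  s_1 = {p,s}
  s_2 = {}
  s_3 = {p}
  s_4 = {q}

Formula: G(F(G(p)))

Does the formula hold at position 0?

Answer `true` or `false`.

s_0={q,s}: G(F(G(p)))=False F(G(p))=False G(p)=False p=False
s_1={p,s}: G(F(G(p)))=False F(G(p))=False G(p)=False p=True
s_2={}: G(F(G(p)))=False F(G(p))=False G(p)=False p=False
s_3={p}: G(F(G(p)))=False F(G(p))=False G(p)=False p=True
s_4={q}: G(F(G(p)))=False F(G(p))=False G(p)=False p=False

Answer: false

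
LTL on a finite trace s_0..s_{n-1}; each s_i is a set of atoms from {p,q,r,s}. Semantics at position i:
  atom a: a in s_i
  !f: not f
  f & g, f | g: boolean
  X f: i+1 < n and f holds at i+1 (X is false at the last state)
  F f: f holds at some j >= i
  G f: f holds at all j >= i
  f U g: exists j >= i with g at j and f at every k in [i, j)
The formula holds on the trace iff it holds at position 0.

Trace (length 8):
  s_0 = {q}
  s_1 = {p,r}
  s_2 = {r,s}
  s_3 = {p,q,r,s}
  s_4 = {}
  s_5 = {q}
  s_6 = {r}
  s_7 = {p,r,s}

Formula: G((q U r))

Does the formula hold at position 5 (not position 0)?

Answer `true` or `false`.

Answer: true

Derivation:
s_0={q}: G((q U r))=False (q U r)=True q=True r=False
s_1={p,r}: G((q U r))=False (q U r)=True q=False r=True
s_2={r,s}: G((q U r))=False (q U r)=True q=False r=True
s_3={p,q,r,s}: G((q U r))=False (q U r)=True q=True r=True
s_4={}: G((q U r))=False (q U r)=False q=False r=False
s_5={q}: G((q U r))=True (q U r)=True q=True r=False
s_6={r}: G((q U r))=True (q U r)=True q=False r=True
s_7={p,r,s}: G((q U r))=True (q U r)=True q=False r=True
Evaluating at position 5: result = True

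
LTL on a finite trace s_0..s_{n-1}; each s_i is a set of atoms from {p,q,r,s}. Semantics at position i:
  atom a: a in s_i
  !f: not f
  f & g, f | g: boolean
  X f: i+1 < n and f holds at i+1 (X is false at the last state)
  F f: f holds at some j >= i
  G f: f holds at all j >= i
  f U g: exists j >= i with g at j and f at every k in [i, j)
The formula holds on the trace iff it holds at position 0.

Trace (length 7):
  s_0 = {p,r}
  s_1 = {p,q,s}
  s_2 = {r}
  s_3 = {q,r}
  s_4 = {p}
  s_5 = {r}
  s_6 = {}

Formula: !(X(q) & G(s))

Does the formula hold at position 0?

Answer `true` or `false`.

s_0={p,r}: !(X(q) & G(s))=True (X(q) & G(s))=False X(q)=True q=False G(s)=False s=False
s_1={p,q,s}: !(X(q) & G(s))=True (X(q) & G(s))=False X(q)=False q=True G(s)=False s=True
s_2={r}: !(X(q) & G(s))=True (X(q) & G(s))=False X(q)=True q=False G(s)=False s=False
s_3={q,r}: !(X(q) & G(s))=True (X(q) & G(s))=False X(q)=False q=True G(s)=False s=False
s_4={p}: !(X(q) & G(s))=True (X(q) & G(s))=False X(q)=False q=False G(s)=False s=False
s_5={r}: !(X(q) & G(s))=True (X(q) & G(s))=False X(q)=False q=False G(s)=False s=False
s_6={}: !(X(q) & G(s))=True (X(q) & G(s))=False X(q)=False q=False G(s)=False s=False

Answer: true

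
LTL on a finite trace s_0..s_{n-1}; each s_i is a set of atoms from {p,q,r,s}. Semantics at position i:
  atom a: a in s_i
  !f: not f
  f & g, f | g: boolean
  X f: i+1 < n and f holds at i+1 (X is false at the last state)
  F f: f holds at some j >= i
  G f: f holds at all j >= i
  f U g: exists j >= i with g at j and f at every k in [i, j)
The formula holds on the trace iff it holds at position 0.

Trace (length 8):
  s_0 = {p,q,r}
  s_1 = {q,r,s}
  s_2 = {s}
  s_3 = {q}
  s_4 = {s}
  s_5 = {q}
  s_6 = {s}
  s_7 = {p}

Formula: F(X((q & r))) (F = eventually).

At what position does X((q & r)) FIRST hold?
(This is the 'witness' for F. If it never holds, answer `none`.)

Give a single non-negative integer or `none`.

s_0={p,q,r}: X((q & r))=True (q & r)=True q=True r=True
s_1={q,r,s}: X((q & r))=False (q & r)=True q=True r=True
s_2={s}: X((q & r))=False (q & r)=False q=False r=False
s_3={q}: X((q & r))=False (q & r)=False q=True r=False
s_4={s}: X((q & r))=False (q & r)=False q=False r=False
s_5={q}: X((q & r))=False (q & r)=False q=True r=False
s_6={s}: X((q & r))=False (q & r)=False q=False r=False
s_7={p}: X((q & r))=False (q & r)=False q=False r=False
F(X((q & r))) holds; first witness at position 0.

Answer: 0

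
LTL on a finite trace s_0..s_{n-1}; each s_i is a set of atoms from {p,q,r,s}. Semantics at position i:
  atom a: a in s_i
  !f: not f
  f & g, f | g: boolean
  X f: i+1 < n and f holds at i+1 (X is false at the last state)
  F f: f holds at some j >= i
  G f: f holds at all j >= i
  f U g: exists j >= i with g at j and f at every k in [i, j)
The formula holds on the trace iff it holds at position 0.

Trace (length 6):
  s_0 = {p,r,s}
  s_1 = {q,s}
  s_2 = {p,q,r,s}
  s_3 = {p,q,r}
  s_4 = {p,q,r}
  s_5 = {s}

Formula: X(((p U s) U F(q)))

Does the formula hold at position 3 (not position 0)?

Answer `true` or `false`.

s_0={p,r,s}: X(((p U s) U F(q)))=True ((p U s) U F(q))=True (p U s)=True p=True s=True F(q)=True q=False
s_1={q,s}: X(((p U s) U F(q)))=True ((p U s) U F(q))=True (p U s)=True p=False s=True F(q)=True q=True
s_2={p,q,r,s}: X(((p U s) U F(q)))=True ((p U s) U F(q))=True (p U s)=True p=True s=True F(q)=True q=True
s_3={p,q,r}: X(((p U s) U F(q)))=True ((p U s) U F(q))=True (p U s)=True p=True s=False F(q)=True q=True
s_4={p,q,r}: X(((p U s) U F(q)))=False ((p U s) U F(q))=True (p U s)=True p=True s=False F(q)=True q=True
s_5={s}: X(((p U s) U F(q)))=False ((p U s) U F(q))=False (p U s)=True p=False s=True F(q)=False q=False
Evaluating at position 3: result = True

Answer: true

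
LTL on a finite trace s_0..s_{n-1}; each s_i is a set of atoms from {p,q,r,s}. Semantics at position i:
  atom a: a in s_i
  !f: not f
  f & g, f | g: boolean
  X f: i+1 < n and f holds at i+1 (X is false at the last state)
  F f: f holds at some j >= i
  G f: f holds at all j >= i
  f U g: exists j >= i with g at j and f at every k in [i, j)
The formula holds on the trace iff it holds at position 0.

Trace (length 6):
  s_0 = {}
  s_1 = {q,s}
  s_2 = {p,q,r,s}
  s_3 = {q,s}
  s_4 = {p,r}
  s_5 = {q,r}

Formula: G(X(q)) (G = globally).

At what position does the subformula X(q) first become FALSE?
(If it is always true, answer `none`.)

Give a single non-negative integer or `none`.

Answer: 3

Derivation:
s_0={}: X(q)=True q=False
s_1={q,s}: X(q)=True q=True
s_2={p,q,r,s}: X(q)=True q=True
s_3={q,s}: X(q)=False q=True
s_4={p,r}: X(q)=True q=False
s_5={q,r}: X(q)=False q=True
G(X(q)) holds globally = False
First violation at position 3.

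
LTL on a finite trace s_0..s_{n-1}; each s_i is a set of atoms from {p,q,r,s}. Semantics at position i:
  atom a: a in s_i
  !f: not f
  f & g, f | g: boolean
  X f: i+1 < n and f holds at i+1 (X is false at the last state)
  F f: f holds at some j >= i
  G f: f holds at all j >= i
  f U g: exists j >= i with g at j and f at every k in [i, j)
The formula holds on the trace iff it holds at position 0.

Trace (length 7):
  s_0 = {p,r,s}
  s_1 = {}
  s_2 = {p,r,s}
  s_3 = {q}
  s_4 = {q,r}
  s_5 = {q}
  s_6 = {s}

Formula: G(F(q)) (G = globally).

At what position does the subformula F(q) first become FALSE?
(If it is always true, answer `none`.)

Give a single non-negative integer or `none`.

s_0={p,r,s}: F(q)=True q=False
s_1={}: F(q)=True q=False
s_2={p,r,s}: F(q)=True q=False
s_3={q}: F(q)=True q=True
s_4={q,r}: F(q)=True q=True
s_5={q}: F(q)=True q=True
s_6={s}: F(q)=False q=False
G(F(q)) holds globally = False
First violation at position 6.

Answer: 6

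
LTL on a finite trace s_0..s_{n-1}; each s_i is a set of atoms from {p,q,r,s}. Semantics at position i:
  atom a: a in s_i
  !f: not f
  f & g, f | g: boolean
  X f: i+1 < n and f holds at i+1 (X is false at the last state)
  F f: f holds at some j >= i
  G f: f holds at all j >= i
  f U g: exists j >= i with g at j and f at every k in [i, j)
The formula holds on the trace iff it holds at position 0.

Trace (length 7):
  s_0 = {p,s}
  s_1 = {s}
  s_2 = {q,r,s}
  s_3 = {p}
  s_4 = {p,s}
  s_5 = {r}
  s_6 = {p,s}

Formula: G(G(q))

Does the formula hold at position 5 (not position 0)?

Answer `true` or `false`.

s_0={p,s}: G(G(q))=False G(q)=False q=False
s_1={s}: G(G(q))=False G(q)=False q=False
s_2={q,r,s}: G(G(q))=False G(q)=False q=True
s_3={p}: G(G(q))=False G(q)=False q=False
s_4={p,s}: G(G(q))=False G(q)=False q=False
s_5={r}: G(G(q))=False G(q)=False q=False
s_6={p,s}: G(G(q))=False G(q)=False q=False
Evaluating at position 5: result = False

Answer: false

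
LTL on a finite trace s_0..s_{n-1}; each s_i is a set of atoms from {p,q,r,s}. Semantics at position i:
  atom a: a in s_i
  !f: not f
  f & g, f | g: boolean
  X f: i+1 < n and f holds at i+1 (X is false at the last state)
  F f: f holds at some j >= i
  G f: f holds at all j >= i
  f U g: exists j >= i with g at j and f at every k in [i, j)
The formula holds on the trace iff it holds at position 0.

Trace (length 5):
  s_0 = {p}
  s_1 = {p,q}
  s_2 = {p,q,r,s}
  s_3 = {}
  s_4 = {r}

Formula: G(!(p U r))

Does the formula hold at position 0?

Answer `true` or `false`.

Answer: false

Derivation:
s_0={p}: G(!(p U r))=False !(p U r)=False (p U r)=True p=True r=False
s_1={p,q}: G(!(p U r))=False !(p U r)=False (p U r)=True p=True r=False
s_2={p,q,r,s}: G(!(p U r))=False !(p U r)=False (p U r)=True p=True r=True
s_3={}: G(!(p U r))=False !(p U r)=True (p U r)=False p=False r=False
s_4={r}: G(!(p U r))=False !(p U r)=False (p U r)=True p=False r=True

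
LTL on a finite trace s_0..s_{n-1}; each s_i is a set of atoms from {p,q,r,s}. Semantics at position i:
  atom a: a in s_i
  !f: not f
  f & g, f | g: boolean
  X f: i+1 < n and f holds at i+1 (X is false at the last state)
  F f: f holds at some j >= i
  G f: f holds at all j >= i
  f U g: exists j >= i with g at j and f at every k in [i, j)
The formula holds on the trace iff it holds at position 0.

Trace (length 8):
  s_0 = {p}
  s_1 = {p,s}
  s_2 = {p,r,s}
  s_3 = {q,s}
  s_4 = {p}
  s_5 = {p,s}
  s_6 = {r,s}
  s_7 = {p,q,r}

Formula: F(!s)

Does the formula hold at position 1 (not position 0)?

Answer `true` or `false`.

s_0={p}: F(!s)=True !s=True s=False
s_1={p,s}: F(!s)=True !s=False s=True
s_2={p,r,s}: F(!s)=True !s=False s=True
s_3={q,s}: F(!s)=True !s=False s=True
s_4={p}: F(!s)=True !s=True s=False
s_5={p,s}: F(!s)=True !s=False s=True
s_6={r,s}: F(!s)=True !s=False s=True
s_7={p,q,r}: F(!s)=True !s=True s=False
Evaluating at position 1: result = True

Answer: true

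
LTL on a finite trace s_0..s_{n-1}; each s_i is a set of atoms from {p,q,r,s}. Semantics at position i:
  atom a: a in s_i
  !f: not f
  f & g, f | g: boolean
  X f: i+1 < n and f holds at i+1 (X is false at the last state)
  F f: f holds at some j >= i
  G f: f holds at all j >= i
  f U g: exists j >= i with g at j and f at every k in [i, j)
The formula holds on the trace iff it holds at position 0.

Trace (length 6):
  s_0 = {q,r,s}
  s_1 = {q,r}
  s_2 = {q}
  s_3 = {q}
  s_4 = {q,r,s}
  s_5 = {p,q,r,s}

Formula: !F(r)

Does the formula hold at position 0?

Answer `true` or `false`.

Answer: false

Derivation:
s_0={q,r,s}: !F(r)=False F(r)=True r=True
s_1={q,r}: !F(r)=False F(r)=True r=True
s_2={q}: !F(r)=False F(r)=True r=False
s_3={q}: !F(r)=False F(r)=True r=False
s_4={q,r,s}: !F(r)=False F(r)=True r=True
s_5={p,q,r,s}: !F(r)=False F(r)=True r=True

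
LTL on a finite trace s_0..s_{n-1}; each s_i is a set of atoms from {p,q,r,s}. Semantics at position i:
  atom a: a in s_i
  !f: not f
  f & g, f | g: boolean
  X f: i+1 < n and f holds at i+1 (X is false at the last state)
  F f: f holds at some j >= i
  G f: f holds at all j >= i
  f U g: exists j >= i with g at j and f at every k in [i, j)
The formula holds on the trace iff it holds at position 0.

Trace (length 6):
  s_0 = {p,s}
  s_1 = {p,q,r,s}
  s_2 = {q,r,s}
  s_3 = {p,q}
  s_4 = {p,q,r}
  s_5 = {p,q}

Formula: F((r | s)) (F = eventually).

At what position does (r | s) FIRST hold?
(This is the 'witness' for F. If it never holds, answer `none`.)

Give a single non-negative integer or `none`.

s_0={p,s}: (r | s)=True r=False s=True
s_1={p,q,r,s}: (r | s)=True r=True s=True
s_2={q,r,s}: (r | s)=True r=True s=True
s_3={p,q}: (r | s)=False r=False s=False
s_4={p,q,r}: (r | s)=True r=True s=False
s_5={p,q}: (r | s)=False r=False s=False
F((r | s)) holds; first witness at position 0.

Answer: 0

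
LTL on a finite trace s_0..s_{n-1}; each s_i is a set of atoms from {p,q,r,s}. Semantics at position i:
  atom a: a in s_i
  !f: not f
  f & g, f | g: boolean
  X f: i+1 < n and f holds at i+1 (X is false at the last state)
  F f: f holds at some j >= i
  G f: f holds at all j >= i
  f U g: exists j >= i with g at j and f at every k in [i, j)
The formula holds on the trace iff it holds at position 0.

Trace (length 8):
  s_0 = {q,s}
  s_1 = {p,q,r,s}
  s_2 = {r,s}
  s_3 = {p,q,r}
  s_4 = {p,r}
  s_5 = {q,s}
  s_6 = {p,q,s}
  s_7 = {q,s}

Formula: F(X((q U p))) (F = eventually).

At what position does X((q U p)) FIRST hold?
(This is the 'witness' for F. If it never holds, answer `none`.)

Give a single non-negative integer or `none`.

Answer: 0

Derivation:
s_0={q,s}: X((q U p))=True (q U p)=True q=True p=False
s_1={p,q,r,s}: X((q U p))=False (q U p)=True q=True p=True
s_2={r,s}: X((q U p))=True (q U p)=False q=False p=False
s_3={p,q,r}: X((q U p))=True (q U p)=True q=True p=True
s_4={p,r}: X((q U p))=True (q U p)=True q=False p=True
s_5={q,s}: X((q U p))=True (q U p)=True q=True p=False
s_6={p,q,s}: X((q U p))=False (q U p)=True q=True p=True
s_7={q,s}: X((q U p))=False (q U p)=False q=True p=False
F(X((q U p))) holds; first witness at position 0.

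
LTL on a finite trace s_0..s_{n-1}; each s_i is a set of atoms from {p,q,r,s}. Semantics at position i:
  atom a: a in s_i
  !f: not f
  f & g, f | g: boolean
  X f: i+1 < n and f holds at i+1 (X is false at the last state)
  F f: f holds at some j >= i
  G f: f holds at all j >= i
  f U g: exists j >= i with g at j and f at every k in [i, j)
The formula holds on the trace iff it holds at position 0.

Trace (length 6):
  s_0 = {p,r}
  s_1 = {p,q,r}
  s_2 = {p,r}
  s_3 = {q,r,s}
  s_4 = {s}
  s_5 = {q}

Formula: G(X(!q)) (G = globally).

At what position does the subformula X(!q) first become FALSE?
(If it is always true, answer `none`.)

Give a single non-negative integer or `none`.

Answer: 0

Derivation:
s_0={p,r}: X(!q)=False !q=True q=False
s_1={p,q,r}: X(!q)=True !q=False q=True
s_2={p,r}: X(!q)=False !q=True q=False
s_3={q,r,s}: X(!q)=True !q=False q=True
s_4={s}: X(!q)=False !q=True q=False
s_5={q}: X(!q)=False !q=False q=True
G(X(!q)) holds globally = False
First violation at position 0.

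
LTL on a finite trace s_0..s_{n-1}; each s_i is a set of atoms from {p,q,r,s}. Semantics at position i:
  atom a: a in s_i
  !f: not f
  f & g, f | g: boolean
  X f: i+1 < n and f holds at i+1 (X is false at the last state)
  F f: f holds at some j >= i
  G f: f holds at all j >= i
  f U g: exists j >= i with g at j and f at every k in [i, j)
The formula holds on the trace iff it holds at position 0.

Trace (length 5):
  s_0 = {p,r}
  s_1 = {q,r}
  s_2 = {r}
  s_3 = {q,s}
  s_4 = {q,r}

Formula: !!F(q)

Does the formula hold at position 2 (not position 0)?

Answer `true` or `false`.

Answer: true

Derivation:
s_0={p,r}: !!F(q)=True !F(q)=False F(q)=True q=False
s_1={q,r}: !!F(q)=True !F(q)=False F(q)=True q=True
s_2={r}: !!F(q)=True !F(q)=False F(q)=True q=False
s_3={q,s}: !!F(q)=True !F(q)=False F(q)=True q=True
s_4={q,r}: !!F(q)=True !F(q)=False F(q)=True q=True
Evaluating at position 2: result = True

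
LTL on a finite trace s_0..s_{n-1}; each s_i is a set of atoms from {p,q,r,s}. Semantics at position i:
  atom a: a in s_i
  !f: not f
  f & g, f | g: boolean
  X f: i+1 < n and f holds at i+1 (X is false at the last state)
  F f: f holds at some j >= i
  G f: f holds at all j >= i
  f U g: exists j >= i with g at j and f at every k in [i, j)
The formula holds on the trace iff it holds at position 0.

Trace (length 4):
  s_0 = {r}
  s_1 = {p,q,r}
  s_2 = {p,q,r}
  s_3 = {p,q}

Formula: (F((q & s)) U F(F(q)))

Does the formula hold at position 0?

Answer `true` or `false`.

s_0={r}: (F((q & s)) U F(F(q)))=True F((q & s))=False (q & s)=False q=False s=False F(F(q))=True F(q)=True
s_1={p,q,r}: (F((q & s)) U F(F(q)))=True F((q & s))=False (q & s)=False q=True s=False F(F(q))=True F(q)=True
s_2={p,q,r}: (F((q & s)) U F(F(q)))=True F((q & s))=False (q & s)=False q=True s=False F(F(q))=True F(q)=True
s_3={p,q}: (F((q & s)) U F(F(q)))=True F((q & s))=False (q & s)=False q=True s=False F(F(q))=True F(q)=True

Answer: true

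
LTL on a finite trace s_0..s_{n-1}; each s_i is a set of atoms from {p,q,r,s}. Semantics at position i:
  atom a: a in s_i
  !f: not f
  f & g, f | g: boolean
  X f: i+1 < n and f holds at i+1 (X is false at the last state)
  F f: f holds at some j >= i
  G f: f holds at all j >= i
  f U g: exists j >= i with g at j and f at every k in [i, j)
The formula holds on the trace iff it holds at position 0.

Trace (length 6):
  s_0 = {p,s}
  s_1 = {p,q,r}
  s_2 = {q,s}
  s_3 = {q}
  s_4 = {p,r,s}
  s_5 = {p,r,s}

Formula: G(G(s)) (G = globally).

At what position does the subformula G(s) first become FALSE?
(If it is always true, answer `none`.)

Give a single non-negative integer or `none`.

s_0={p,s}: G(s)=False s=True
s_1={p,q,r}: G(s)=False s=False
s_2={q,s}: G(s)=False s=True
s_3={q}: G(s)=False s=False
s_4={p,r,s}: G(s)=True s=True
s_5={p,r,s}: G(s)=True s=True
G(G(s)) holds globally = False
First violation at position 0.

Answer: 0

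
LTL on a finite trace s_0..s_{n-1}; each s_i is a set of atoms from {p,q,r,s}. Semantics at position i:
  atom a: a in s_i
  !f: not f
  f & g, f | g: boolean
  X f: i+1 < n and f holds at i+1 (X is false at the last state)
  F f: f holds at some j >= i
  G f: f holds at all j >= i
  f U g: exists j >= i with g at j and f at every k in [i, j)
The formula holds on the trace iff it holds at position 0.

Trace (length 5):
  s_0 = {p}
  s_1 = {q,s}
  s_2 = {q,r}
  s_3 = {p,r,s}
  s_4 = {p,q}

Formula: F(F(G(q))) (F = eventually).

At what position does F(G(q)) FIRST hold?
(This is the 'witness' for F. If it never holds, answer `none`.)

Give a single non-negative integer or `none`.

Answer: 0

Derivation:
s_0={p}: F(G(q))=True G(q)=False q=False
s_1={q,s}: F(G(q))=True G(q)=False q=True
s_2={q,r}: F(G(q))=True G(q)=False q=True
s_3={p,r,s}: F(G(q))=True G(q)=False q=False
s_4={p,q}: F(G(q))=True G(q)=True q=True
F(F(G(q))) holds; first witness at position 0.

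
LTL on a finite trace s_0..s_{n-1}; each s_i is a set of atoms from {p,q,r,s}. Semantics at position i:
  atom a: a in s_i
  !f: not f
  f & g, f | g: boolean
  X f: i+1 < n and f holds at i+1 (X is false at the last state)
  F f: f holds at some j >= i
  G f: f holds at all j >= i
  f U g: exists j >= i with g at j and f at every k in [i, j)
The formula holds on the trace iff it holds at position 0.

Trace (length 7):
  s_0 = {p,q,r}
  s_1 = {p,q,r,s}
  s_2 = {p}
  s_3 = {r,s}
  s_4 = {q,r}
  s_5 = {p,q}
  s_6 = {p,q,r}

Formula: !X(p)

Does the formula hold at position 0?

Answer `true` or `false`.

s_0={p,q,r}: !X(p)=False X(p)=True p=True
s_1={p,q,r,s}: !X(p)=False X(p)=True p=True
s_2={p}: !X(p)=True X(p)=False p=True
s_3={r,s}: !X(p)=True X(p)=False p=False
s_4={q,r}: !X(p)=False X(p)=True p=False
s_5={p,q}: !X(p)=False X(p)=True p=True
s_6={p,q,r}: !X(p)=True X(p)=False p=True

Answer: false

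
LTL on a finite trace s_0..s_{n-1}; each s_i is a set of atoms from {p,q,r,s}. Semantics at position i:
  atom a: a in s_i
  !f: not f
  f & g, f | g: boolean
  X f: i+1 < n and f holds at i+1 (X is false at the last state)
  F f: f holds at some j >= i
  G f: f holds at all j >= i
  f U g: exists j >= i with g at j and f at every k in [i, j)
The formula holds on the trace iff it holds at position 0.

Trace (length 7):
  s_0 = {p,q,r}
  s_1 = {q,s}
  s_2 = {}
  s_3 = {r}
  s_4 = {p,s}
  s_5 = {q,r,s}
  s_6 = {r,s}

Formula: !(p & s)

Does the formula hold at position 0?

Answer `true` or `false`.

s_0={p,q,r}: !(p & s)=True (p & s)=False p=True s=False
s_1={q,s}: !(p & s)=True (p & s)=False p=False s=True
s_2={}: !(p & s)=True (p & s)=False p=False s=False
s_3={r}: !(p & s)=True (p & s)=False p=False s=False
s_4={p,s}: !(p & s)=False (p & s)=True p=True s=True
s_5={q,r,s}: !(p & s)=True (p & s)=False p=False s=True
s_6={r,s}: !(p & s)=True (p & s)=False p=False s=True

Answer: true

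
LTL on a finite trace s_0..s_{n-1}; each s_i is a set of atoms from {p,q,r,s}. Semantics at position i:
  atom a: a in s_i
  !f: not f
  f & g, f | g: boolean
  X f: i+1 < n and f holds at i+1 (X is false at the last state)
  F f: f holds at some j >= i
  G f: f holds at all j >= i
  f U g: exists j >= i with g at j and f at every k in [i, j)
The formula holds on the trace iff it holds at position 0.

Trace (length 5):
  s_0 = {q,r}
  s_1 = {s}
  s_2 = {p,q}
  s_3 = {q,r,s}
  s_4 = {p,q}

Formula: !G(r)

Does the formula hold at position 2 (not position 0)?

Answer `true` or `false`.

Answer: true

Derivation:
s_0={q,r}: !G(r)=True G(r)=False r=True
s_1={s}: !G(r)=True G(r)=False r=False
s_2={p,q}: !G(r)=True G(r)=False r=False
s_3={q,r,s}: !G(r)=True G(r)=False r=True
s_4={p,q}: !G(r)=True G(r)=False r=False
Evaluating at position 2: result = True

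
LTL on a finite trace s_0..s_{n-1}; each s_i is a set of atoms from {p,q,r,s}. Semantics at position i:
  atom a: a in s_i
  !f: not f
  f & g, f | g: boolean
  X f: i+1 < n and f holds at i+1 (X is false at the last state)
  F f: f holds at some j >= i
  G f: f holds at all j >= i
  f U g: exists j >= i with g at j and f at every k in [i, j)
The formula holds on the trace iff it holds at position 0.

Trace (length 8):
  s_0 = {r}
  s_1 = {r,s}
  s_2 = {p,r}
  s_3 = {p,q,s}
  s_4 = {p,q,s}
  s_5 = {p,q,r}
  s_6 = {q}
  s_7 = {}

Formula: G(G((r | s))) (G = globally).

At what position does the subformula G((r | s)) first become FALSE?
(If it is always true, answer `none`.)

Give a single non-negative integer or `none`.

Answer: 0

Derivation:
s_0={r}: G((r | s))=False (r | s)=True r=True s=False
s_1={r,s}: G((r | s))=False (r | s)=True r=True s=True
s_2={p,r}: G((r | s))=False (r | s)=True r=True s=False
s_3={p,q,s}: G((r | s))=False (r | s)=True r=False s=True
s_4={p,q,s}: G((r | s))=False (r | s)=True r=False s=True
s_5={p,q,r}: G((r | s))=False (r | s)=True r=True s=False
s_6={q}: G((r | s))=False (r | s)=False r=False s=False
s_7={}: G((r | s))=False (r | s)=False r=False s=False
G(G((r | s))) holds globally = False
First violation at position 0.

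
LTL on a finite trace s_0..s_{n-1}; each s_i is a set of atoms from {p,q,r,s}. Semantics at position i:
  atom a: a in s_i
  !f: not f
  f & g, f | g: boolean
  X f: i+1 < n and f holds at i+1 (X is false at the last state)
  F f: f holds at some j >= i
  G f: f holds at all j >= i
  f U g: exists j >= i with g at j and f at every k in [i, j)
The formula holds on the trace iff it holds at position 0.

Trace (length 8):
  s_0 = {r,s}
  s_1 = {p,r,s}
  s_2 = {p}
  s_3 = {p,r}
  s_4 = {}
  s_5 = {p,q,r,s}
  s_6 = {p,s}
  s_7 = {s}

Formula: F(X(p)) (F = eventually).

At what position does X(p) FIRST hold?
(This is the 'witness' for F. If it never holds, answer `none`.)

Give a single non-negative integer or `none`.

Answer: 0

Derivation:
s_0={r,s}: X(p)=True p=False
s_1={p,r,s}: X(p)=True p=True
s_2={p}: X(p)=True p=True
s_3={p,r}: X(p)=False p=True
s_4={}: X(p)=True p=False
s_5={p,q,r,s}: X(p)=True p=True
s_6={p,s}: X(p)=False p=True
s_7={s}: X(p)=False p=False
F(X(p)) holds; first witness at position 0.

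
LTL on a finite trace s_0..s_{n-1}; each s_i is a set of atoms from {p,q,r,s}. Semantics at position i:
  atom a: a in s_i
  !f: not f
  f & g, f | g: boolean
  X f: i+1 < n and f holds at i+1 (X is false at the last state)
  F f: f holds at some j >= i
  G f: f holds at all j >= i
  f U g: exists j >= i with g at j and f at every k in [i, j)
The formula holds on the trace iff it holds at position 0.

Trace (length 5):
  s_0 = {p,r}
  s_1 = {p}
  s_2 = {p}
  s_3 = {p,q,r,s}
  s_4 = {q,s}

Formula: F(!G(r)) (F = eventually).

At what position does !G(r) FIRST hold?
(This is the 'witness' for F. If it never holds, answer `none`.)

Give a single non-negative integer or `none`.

s_0={p,r}: !G(r)=True G(r)=False r=True
s_1={p}: !G(r)=True G(r)=False r=False
s_2={p}: !G(r)=True G(r)=False r=False
s_3={p,q,r,s}: !G(r)=True G(r)=False r=True
s_4={q,s}: !G(r)=True G(r)=False r=False
F(!G(r)) holds; first witness at position 0.

Answer: 0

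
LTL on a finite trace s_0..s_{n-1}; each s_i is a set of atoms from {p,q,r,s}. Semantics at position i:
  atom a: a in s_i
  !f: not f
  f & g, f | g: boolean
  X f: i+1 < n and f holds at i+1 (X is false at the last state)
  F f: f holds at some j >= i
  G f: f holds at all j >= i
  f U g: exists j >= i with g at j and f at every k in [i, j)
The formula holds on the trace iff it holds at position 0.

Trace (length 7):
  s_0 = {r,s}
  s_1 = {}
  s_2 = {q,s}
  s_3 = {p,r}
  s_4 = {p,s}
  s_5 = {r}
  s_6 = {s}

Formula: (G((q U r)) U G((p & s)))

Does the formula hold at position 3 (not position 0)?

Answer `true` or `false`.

s_0={r,s}: (G((q U r)) U G((p & s)))=False G((q U r))=False (q U r)=True q=False r=True G((p & s))=False (p & s)=False p=False s=True
s_1={}: (G((q U r)) U G((p & s)))=False G((q U r))=False (q U r)=False q=False r=False G((p & s))=False (p & s)=False p=False s=False
s_2={q,s}: (G((q U r)) U G((p & s)))=False G((q U r))=False (q U r)=True q=True r=False G((p & s))=False (p & s)=False p=False s=True
s_3={p,r}: (G((q U r)) U G((p & s)))=False G((q U r))=False (q U r)=True q=False r=True G((p & s))=False (p & s)=False p=True s=False
s_4={p,s}: (G((q U r)) U G((p & s)))=False G((q U r))=False (q U r)=False q=False r=False G((p & s))=False (p & s)=True p=True s=True
s_5={r}: (G((q U r)) U G((p & s)))=False G((q U r))=False (q U r)=True q=False r=True G((p & s))=False (p & s)=False p=False s=False
s_6={s}: (G((q U r)) U G((p & s)))=False G((q U r))=False (q U r)=False q=False r=False G((p & s))=False (p & s)=False p=False s=True
Evaluating at position 3: result = False

Answer: false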